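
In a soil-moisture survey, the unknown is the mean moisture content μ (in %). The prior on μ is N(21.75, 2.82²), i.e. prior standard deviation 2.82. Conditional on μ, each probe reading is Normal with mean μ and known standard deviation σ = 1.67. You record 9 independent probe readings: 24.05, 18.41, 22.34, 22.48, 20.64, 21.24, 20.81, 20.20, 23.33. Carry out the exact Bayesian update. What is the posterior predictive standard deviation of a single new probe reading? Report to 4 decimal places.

For Normal data with known variance σ², a Normal(μ₀, σ₀²) prior on μ is conjugate. Posterior precision = 1/σ₀² + n/σ²; posterior mean is the precision-weighted average of μ₀ and x̄.
σ₀² = 2.82² = 7.9524, σ² = 1.67² = 2.7889; σ² + n·σ₀² = 2.7889 + 9·7.9524 = 74.3605.
Posterior precision = 1/σ₀² + n/σ² = 1/7.9524 + 9/2.7889 = (σ² + n·σ₀²)/(σ₀²σ²) = 74.3605/(7.9524·2.7889); posterior variance σₙ² = σ₀²σ²/(σ² + n·σ₀²) = 7.9524·2.7889/74.3605 = 0.298256.
Predictive variance for one new observation = σₙ² + σ² = 7.9524·2.7889/74.3605 + 2.7889 = σ²·(σ₀² + 74.3605)/74.3605 = 2.7889·82.3129/74.3605 = 3.087156; SD = √(2.7889·82.3129/74.3605) = 1.7570.

1.7570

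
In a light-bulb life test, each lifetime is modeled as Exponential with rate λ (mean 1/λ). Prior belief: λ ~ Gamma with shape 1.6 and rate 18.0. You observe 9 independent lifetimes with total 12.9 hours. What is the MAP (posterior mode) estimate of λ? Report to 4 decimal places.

With a Gamma(shape α, rate β) prior on the exponential rate λ, the posterior after n observations with total T = Σxᵢ is Gamma(α+n, β+T).
Posterior: Gamma(1.6+9, 18.0+12.9) = Gamma(10.6, 30.9).
Mode = (α−1)/β = 0.3107.

0.3107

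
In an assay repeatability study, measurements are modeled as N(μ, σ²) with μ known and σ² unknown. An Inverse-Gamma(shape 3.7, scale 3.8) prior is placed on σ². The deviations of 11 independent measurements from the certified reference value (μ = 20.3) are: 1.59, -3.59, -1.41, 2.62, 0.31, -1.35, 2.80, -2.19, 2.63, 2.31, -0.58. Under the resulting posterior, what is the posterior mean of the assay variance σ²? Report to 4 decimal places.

With known mean μ and an Inverse-Gamma(α, β) prior on σ², the Normal likelihood is conjugate: posterior is Inv-Gamma(α + n/2, β + Σ(xᵢ−μ)²/2).
Σ(xᵢ−μ)² = (1.59)² + (-3.59)² + (-1.41)² + (2.62)² + (0.31)² + (-1.35)² + (2.80)² + (-2.19)² + (2.63)² + (2.31)² + (-0.58)² = 51.4128.
Posterior: Inv-Gamma(3.7 + 11/2, 3.8 + 51.4128/2) = Inv-Gamma(9.20, 29.50640).
E[σ²|data] = β/(α−1) = 29.50640/8.20 = 3.5983.

3.5983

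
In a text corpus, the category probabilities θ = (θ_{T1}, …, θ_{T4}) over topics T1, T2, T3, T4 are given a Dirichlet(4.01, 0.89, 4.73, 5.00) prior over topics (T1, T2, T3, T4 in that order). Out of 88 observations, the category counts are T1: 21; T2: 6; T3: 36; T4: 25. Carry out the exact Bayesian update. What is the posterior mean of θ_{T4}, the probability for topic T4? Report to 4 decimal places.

The Dirichlet prior is conjugate to the Multinomial likelihood: each posterior αⱼ = prior αⱼ + observed count nⱼ.
Posterior concentration: (25.01, 6.89, 40.73, 30.00), total = 102.63.
E[θ_{T4}|data] = α_{T4}/Σα = 30.00/102.63 = 0.2923.

0.2923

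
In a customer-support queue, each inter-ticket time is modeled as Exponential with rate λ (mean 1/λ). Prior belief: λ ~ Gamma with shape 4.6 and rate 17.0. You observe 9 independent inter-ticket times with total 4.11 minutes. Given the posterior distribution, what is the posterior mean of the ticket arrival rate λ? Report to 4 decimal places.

0.6442

With a Gamma(shape α, rate β) prior on the exponential rate λ, the posterior after n observations with total T = Σxᵢ is Gamma(α+n, β+T).
Posterior: Gamma(4.6+9, 17.0+4.11) = Gamma(13.6, 21.11).
Posterior mean of λ = α/β = 13.6/21.11 = 0.6442.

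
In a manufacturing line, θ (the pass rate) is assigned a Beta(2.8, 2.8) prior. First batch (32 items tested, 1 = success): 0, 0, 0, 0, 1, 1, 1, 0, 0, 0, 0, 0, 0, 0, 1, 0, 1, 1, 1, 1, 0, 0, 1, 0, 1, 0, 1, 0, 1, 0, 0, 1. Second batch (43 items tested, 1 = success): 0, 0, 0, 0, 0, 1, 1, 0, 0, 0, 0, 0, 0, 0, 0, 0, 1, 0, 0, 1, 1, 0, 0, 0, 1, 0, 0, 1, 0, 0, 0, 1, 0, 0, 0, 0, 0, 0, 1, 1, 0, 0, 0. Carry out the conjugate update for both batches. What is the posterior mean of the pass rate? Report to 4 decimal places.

0.3201

The Beta prior is conjugate to a Binomial/Bernoulli likelihood; the update adds successes to α and failures to β.
After batch 1: Beta(2.8+13, 2.8+19) = Beta(15.8, 21.8).
After batch 2: Beta(15.8+10, 21.8+33) = Beta(25.8, 54.8).
Posterior mean = α/(α+β) = 25.8/80.6 = 0.3201.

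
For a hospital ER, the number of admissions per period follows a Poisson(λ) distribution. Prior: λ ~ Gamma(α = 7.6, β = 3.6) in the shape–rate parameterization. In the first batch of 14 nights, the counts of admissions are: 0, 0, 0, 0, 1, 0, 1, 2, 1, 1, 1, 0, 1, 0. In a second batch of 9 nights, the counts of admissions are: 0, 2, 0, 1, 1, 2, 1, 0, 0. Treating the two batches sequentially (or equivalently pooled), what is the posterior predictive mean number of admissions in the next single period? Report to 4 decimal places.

With a Gamma(shape α, rate β) prior, the Poisson likelihood is conjugate: the posterior is Gamma(α + ΣXᵢ, β + n).
Batch 1: sum of counts S = 8 over n = 14 nights.
After batch 1: Gamma(α+S, β+n) = Gamma(7.6+8, 3.6+14) = Gamma(15.6, 17.6).
Batch 2: sum of counts S = 7 over n = 9 nights.
After batch 2: Gamma(α+S, β+n) = Gamma(15.6+7, 17.6+9) = Gamma(22.6, 26.6).
The predictive distribution for one future period is NegBinom with mean α/β = 0.8496.

0.8496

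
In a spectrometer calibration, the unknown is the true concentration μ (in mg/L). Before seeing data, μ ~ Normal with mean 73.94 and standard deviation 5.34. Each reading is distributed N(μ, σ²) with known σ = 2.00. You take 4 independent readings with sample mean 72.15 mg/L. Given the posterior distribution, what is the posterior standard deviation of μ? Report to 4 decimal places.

0.9829

For Normal data with known variance σ², a Normal(μ₀, σ₀²) prior on μ is conjugate. Posterior precision = 1/σ₀² + n/σ²; posterior mean is the precision-weighted average of μ₀ and x̄.
σ₀² = 5.34² = 28.5156, σ² = 2.00² = 4; σ² + n·σ₀² = 4 + 4·28.5156 = 118.0624.
Posterior precision = 1/σ₀² + n/σ² = 1/28.5156 + 4/4 = (σ² + n·σ₀²)/(σ₀²σ²) = 118.0624/(28.5156·4); posterior variance σₙ² = σ₀²σ²/(σ² + n·σ₀²) = 28.5156·4/118.0624 = 0.966120.
Posterior SD = √σₙ² = √(28.5156·4/118.0624) = 0.9829.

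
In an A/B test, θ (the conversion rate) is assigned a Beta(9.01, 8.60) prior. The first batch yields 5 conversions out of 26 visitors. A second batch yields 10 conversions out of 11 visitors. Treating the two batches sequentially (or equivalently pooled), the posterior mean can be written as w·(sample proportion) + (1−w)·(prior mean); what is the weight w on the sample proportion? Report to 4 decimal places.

0.6775

The Beta prior is conjugate to a Binomial/Bernoulli likelihood; the update adds successes to α and failures to β.
Total number of visitors: n = 26 + 11 = 37.
Posterior mean = (α₀+k)/(α₀+β₀+n) = [n/(α₀+β₀+n)]·(k/n) + [(α₀+β₀)/(α₀+β₀+n)]·α₀/(α₀+β₀), so only n and the prior enter the weight.
The weight on the data is w = n/(α₀+β₀+n) = 37/(9.01+8.60+37) = 37/54.61 = 0.6775.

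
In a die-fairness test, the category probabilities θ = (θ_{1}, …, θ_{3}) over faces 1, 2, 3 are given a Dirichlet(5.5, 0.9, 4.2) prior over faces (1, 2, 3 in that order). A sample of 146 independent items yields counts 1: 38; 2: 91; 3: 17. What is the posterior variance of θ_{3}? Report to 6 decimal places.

The Dirichlet prior is conjugate to the Multinomial likelihood: each posterior αⱼ = prior αⱼ + observed count nⱼ.
Posterior concentration: (43.5, 91.9, 21.2), total = 156.6.
Var[θ_j] = α_j(Σα−α_j)/((Σα)²(Σα+1)) = 21.2·135.4/(156.6²·157.6) = 0.000743.

0.000743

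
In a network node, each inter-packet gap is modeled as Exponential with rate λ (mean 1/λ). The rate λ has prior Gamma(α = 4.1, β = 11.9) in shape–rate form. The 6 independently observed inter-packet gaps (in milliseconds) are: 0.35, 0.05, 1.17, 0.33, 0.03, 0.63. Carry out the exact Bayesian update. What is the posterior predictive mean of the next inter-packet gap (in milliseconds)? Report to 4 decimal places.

With a Gamma(shape α, rate β) prior on the exponential rate λ, the posterior after n observations with total T = Σxᵢ is Gamma(α+n, β+T).
Sum of observations T = 2.56 milliseconds; n = 6.
Posterior: Gamma(4.1+6, 11.9+2.56) = Gamma(10.1, 14.46).
The predictive distribution for the next observation is Lomax; its mean is β/(α−1) = 14.46/9.1 = 1.5890.

1.5890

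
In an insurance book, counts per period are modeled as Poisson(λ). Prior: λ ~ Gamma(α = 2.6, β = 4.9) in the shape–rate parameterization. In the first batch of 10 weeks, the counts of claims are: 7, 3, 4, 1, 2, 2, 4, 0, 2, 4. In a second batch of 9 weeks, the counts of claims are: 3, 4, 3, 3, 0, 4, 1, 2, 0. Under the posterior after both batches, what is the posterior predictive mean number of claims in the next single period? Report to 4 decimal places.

2.1590

With a Gamma(shape α, rate β) prior, the Poisson likelihood is conjugate: the posterior is Gamma(α + ΣXᵢ, β + n).
Batch 1: sum of counts S = 29 over n = 10 weeks.
After batch 1: Gamma(α+S, β+n) = Gamma(2.6+29, 4.9+10) = Gamma(31.6, 14.9).
Batch 2: sum of counts S = 20 over n = 9 weeks.
After batch 2: Gamma(α+S, β+n) = Gamma(31.6+20, 14.9+9) = Gamma(51.6, 23.9).
The predictive distribution for one future period is NegBinom with mean α/β = 2.1590.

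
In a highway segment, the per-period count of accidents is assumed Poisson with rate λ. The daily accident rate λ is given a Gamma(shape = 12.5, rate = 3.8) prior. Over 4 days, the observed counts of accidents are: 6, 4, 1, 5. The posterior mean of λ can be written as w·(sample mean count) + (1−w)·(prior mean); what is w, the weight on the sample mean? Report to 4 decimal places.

0.5128

With a Gamma(shape α, rate β) prior, the Poisson likelihood is conjugate: the posterior is Gamma(α + ΣXᵢ, β + n).
Posterior mean = (α₀+S)/(β₀+n) = [n/(β₀+n)]·(S/n) + [β₀/(β₀+n)]·(α₀/β₀), so only n and β₀ enter the weight.
Weight on data w = n/(β₀+n) = 4/(3.8+4) = 4/7.8 = 0.5128.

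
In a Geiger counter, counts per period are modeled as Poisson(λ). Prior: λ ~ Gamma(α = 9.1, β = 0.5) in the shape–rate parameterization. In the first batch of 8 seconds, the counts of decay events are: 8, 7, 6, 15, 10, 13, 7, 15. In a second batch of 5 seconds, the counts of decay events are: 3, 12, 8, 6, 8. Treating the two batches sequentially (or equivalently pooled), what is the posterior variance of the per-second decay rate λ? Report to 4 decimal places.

With a Gamma(shape α, rate β) prior, the Poisson likelihood is conjugate: the posterior is Gamma(α + ΣXᵢ, β + n).
Batch 1: sum of counts S = 81 over n = 8 seconds.
After batch 1: Gamma(α+S, β+n) = Gamma(9.1+81, 0.5+8) = Gamma(90.1, 8.5).
Batch 2: sum of counts S = 37 over n = 5 seconds.
After batch 2: Gamma(α+S, β+n) = Gamma(90.1+37, 8.5+5) = Gamma(127.1, 13.5).
Var = α/β² = 127.1/13.5² = 0.6974.

0.6974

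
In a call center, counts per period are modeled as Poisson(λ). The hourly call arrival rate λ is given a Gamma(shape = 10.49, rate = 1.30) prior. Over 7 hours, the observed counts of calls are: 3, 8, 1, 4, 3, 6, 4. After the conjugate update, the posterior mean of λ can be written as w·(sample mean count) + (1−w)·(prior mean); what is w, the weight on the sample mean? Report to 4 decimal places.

With a Gamma(shape α, rate β) prior, the Poisson likelihood is conjugate: the posterior is Gamma(α + ΣXᵢ, β + n).
Posterior mean = (α₀+S)/(β₀+n) = [n/(β₀+n)]·(S/n) + [β₀/(β₀+n)]·(α₀/β₀), so only n and β₀ enter the weight.
Weight on data w = n/(β₀+n) = 7/(1.30+7) = 7/8.30 = 0.8434.

0.8434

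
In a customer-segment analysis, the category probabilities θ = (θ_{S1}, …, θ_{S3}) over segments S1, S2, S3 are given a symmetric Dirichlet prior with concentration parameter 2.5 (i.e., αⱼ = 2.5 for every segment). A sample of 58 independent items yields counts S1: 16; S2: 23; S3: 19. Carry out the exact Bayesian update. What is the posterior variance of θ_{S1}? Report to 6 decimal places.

0.003048

The Dirichlet prior is conjugate to the Multinomial likelihood: each posterior αⱼ = prior αⱼ + observed count nⱼ.
Posterior concentration: (18.5, 25.5, 21.5), total = 65.5.
Var[θ_j] = α_j(Σα−α_j)/((Σα)²(Σα+1)) = 18.5·47.0/(65.5²·66.5) = 0.003048.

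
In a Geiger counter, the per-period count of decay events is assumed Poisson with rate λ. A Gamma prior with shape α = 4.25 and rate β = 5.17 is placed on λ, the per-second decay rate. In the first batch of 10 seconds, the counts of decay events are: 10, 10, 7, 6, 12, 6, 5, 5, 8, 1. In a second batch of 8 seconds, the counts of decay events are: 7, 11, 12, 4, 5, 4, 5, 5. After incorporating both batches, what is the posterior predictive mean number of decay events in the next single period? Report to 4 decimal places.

5.4920

With a Gamma(shape α, rate β) prior, the Poisson likelihood is conjugate: the posterior is Gamma(α + ΣXᵢ, β + n).
Batch 1: sum of counts S = 70 over n = 10 seconds.
After batch 1: Gamma(α+S, β+n) = Gamma(4.25+70, 5.17+10) = Gamma(74.25, 15.17).
Batch 2: sum of counts S = 53 over n = 8 seconds.
After batch 2: Gamma(α+S, β+n) = Gamma(74.25+53, 15.17+8) = Gamma(127.25, 23.17).
The predictive distribution for one future period is NegBinom with mean α/β = 5.4920.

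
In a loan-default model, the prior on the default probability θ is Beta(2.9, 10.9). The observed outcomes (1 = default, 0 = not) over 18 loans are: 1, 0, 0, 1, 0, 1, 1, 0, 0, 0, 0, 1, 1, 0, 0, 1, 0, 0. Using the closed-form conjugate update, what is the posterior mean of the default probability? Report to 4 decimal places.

The Beta prior is conjugate to a Binomial/Bernoulli likelihood; the update adds successes to α and failures to β.
Posterior: Beta(α+k, β+n−k) = Beta(2.9+7, 10.9+11) = Beta(9.9, 21.9).
Posterior mean = α/(α+β) = 9.9/31.8 = 0.3113.

0.3113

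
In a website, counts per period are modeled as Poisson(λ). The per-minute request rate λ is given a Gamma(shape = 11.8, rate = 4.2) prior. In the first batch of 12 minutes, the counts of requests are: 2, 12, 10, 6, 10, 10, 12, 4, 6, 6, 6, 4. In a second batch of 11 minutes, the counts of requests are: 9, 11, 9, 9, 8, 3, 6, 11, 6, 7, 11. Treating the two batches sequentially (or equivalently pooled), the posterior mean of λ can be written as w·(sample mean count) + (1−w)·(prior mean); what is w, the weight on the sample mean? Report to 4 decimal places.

0.8456

With a Gamma(shape α, rate β) prior, the Poisson likelihood is conjugate: the posterior is Gamma(α + ΣXᵢ, β + n).
Total number of minutes: n = 12 + 11 = 23.
Posterior mean = (α₀+S)/(β₀+n) = [n/(β₀+n)]·(S/n) + [β₀/(β₀+n)]·(α₀/β₀), so only n and β₀ enter the weight.
Weight on data w = n/(β₀+n) = 23/(4.2+23) = 23/27.2 = 0.8456.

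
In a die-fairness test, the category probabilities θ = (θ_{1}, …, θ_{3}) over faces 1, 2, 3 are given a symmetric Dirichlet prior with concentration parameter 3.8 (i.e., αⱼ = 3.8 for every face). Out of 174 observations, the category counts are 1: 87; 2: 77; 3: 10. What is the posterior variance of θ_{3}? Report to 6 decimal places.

0.000370

The Dirichlet prior is conjugate to the Multinomial likelihood: each posterior αⱼ = prior αⱼ + observed count nⱼ.
Posterior concentration: (90.8, 80.8, 13.8), total = 185.4.
Var[θ_j] = α_j(Σα−α_j)/((Σα)²(Σα+1)) = 13.8·171.6/(185.4²·186.4) = 0.000370.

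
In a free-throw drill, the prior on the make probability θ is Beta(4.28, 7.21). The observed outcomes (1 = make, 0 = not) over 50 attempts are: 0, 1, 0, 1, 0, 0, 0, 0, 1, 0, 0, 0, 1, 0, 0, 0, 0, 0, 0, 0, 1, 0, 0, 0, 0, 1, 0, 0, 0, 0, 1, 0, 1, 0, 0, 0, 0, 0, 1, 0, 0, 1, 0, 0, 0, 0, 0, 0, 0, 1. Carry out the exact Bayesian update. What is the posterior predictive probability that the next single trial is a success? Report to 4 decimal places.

0.2485

The Beta prior is conjugate to a Binomial/Bernoulli likelihood; the update adds successes to α and failures to β.
Posterior: Beta(α+k, β+n−k) = Beta(4.28+11, 7.21+39) = Beta(15.28, 46.21).
For a single future Bernoulli trial, P(success | data) = α/(α+β) = 0.2485.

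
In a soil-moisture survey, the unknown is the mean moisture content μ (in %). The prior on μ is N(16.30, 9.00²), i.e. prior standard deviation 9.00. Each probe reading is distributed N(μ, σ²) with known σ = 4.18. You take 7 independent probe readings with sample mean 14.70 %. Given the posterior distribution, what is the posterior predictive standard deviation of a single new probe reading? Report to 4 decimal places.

4.4603

For Normal data with known variance σ², a Normal(μ₀, σ₀²) prior on μ is conjugate. Posterior precision = 1/σ₀² + n/σ²; posterior mean is the precision-weighted average of μ₀ and x̄.
σ₀² = 9.00² = 81, σ² = 4.18² = 17.4724; σ² + n·σ₀² = 17.4724 + 7·81 = 584.4724.
Posterior precision = 1/σ₀² + n/σ² = 1/81 + 7/17.4724 = (σ² + n·σ₀²)/(σ₀²σ²) = 584.4724/(81·17.4724); posterior variance σₙ² = σ₀²σ²/(σ² + n·σ₀²) = 81·17.4724/584.4724 = 2.421439.
Predictive variance for one new observation = σₙ² + σ² = 81·17.4724/584.4724 + 17.4724 = σ²·(σ₀² + 584.4724)/584.4724 = 17.4724·665.4724/584.4724 = 19.893839; SD = √(17.4724·665.4724/584.4724) = 4.4603.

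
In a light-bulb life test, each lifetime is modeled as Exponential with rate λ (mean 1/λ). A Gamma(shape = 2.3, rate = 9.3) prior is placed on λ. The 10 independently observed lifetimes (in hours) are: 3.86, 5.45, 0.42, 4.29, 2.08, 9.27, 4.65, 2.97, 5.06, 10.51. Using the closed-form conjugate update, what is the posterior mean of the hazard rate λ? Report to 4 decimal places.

With a Gamma(shape α, rate β) prior on the exponential rate λ, the posterior after n observations with total T = Σxᵢ is Gamma(α+n, β+T).
Sum of observations T = 48.56 hours; n = 10.
Posterior: Gamma(2.3+10, 9.3+48.56) = Gamma(12.3, 57.86).
Posterior mean of λ = α/β = 12.3/57.86 = 0.2126.

0.2126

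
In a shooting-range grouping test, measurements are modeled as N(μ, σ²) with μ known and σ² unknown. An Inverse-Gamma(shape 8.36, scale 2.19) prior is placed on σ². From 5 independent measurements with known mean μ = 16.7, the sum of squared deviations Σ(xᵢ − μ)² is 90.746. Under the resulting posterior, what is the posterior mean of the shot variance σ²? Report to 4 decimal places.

With known mean μ and an Inverse-Gamma(α, β) prior on σ², the Normal likelihood is conjugate: posterior is Inv-Gamma(α + n/2, β + Σ(xᵢ−μ)²/2).
Posterior: Inv-Gamma(8.36 + 5/2, 2.19 + 90.746/2) = Inv-Gamma(10.86, 47.5630).
E[σ²|data] = β/(α−1) = 47.5630/9.86 = 4.8238.

4.8238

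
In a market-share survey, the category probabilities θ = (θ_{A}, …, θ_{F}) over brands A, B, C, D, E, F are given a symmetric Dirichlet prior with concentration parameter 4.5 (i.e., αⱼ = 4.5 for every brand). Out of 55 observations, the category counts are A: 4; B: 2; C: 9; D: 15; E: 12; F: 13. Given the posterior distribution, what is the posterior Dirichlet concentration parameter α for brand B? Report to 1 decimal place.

6.5

The Dirichlet prior is conjugate to the Multinomial likelihood: each posterior αⱼ = prior αⱼ + observed count nⱼ.
Posterior concentration: (8.5, 6.5, 13.5, 19.5, 16.5, 17.5), total = 82.0.
α_{B} = 4.5 + 2 = 6.5.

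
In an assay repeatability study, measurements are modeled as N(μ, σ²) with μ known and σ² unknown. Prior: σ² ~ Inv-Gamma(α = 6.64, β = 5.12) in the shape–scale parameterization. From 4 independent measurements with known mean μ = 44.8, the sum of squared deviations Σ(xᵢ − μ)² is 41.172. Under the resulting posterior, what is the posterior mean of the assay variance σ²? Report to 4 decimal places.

With known mean μ and an Inverse-Gamma(α, β) prior on σ², the Normal likelihood is conjugate: posterior is Inv-Gamma(α + n/2, β + Σ(xᵢ−μ)²/2).
Posterior: Inv-Gamma(6.64 + 4/2, 5.12 + 41.172/2) = Inv-Gamma(8.64, 25.7060).
E[σ²|data] = β/(α−1) = 25.7060/7.64 = 3.3647.

3.3647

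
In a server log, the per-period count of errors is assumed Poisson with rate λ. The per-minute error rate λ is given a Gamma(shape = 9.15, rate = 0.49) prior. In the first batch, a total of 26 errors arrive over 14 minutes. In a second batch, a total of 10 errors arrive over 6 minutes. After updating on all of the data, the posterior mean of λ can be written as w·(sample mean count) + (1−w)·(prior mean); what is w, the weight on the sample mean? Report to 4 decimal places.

With a Gamma(shape α, rate β) prior, the Poisson likelihood is conjugate: the posterior is Gamma(α + ΣXᵢ, β + n).
Total number of minutes: n = 14 + 6 = 20.
Posterior mean = (α₀+S)/(β₀+n) = [n/(β₀+n)]·(S/n) + [β₀/(β₀+n)]·(α₀/β₀), so only n and β₀ enter the weight.
Weight on data w = n/(β₀+n) = 20/(0.49+20) = 20/20.49 = 0.9761.

0.9761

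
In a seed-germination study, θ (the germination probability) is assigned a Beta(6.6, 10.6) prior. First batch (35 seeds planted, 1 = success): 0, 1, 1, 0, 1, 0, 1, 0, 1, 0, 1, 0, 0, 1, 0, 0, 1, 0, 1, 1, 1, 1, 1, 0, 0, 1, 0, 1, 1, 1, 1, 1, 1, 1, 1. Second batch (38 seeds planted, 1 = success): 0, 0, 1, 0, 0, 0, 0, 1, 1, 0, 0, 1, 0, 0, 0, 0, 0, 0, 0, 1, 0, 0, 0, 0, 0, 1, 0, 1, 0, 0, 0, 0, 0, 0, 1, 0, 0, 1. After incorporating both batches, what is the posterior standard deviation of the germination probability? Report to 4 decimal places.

0.0516

The Beta prior is conjugate to a Binomial/Bernoulli likelihood; the update adds successes to α and failures to β.
After batch 1: Beta(6.6+22, 10.6+13) = Beta(28.6, 23.6).
After batch 2: Beta(28.6+9, 23.6+29) = Beta(37.6, 52.6).
Var = αβ/((α+β)²(α+β+1)) = 37.6·52.6/(90.2²·91.2) = 0.00266542; SD = √0.00266542 = 0.0516.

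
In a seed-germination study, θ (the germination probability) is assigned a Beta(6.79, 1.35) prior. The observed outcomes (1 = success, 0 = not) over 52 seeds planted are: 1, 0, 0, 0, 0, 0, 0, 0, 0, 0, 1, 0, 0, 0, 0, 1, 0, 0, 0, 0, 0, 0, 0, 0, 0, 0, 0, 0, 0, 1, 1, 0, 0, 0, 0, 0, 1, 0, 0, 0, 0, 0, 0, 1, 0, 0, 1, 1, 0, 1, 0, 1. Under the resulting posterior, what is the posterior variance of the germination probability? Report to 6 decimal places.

The Beta prior is conjugate to a Binomial/Bernoulli likelihood; the update adds successes to α and failures to β.
Posterior: Beta(α+k, β+n−k) = Beta(6.79+11, 1.35+41) = Beta(17.79, 42.35).
Var = αβ/((α+β)²(α+β+1)) = 17.79·42.35/(60.14²·61.14) = 0.003407.

0.003407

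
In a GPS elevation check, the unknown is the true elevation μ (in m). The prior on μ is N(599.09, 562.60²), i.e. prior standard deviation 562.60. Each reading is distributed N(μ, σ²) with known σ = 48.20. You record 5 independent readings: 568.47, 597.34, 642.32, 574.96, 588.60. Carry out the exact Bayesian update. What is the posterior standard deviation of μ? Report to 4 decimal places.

21.5399

For Normal data with known variance σ², a Normal(μ₀, σ₀²) prior on μ is conjugate. Posterior precision = 1/σ₀² + n/σ²; posterior mean is the precision-weighted average of μ₀ and x̄.
σ₀² = 562.60² = 316518.76, σ² = 48.20² = 2323.24; σ² + n·σ₀² = 2323.24 + 5·316518.76 = 1584917.04.
Posterior precision = 1/σ₀² + n/σ² = 1/316518.76 + 5/2323.24 = (σ² + n·σ₀²)/(σ₀²σ²) = 1584917.04/(316518.76·2323.24); posterior variance σₙ² = σ₀²σ²/(σ² + n·σ₀²) = 316518.76·2323.24/1584917.04 = 463.966899.
Posterior SD = √σₙ² = √(316518.76·2323.24/1584917.04) = 21.5399.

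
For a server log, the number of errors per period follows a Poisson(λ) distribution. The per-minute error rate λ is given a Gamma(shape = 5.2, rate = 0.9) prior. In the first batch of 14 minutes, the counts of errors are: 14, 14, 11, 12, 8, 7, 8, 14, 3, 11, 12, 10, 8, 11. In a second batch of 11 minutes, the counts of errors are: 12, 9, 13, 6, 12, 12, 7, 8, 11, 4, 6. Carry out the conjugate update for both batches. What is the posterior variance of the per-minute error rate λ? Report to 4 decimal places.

0.3700

With a Gamma(shape α, rate β) prior, the Poisson likelihood is conjugate: the posterior is Gamma(α + ΣXᵢ, β + n).
Batch 1: sum of counts S = 143 over n = 14 minutes.
After batch 1: Gamma(α+S, β+n) = Gamma(5.2+143, 0.9+14) = Gamma(148.2, 14.9).
Batch 2: sum of counts S = 100 over n = 11 minutes.
After batch 2: Gamma(α+S, β+n) = Gamma(148.2+100, 14.9+11) = Gamma(248.2, 25.9).
Var = α/β² = 248.2/25.9² = 0.3700.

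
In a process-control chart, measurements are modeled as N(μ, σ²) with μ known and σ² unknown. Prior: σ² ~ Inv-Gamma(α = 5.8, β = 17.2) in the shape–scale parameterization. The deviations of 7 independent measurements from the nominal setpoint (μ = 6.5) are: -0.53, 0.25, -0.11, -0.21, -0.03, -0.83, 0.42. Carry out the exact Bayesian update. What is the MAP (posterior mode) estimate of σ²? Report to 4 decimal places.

With known mean μ and an Inverse-Gamma(α, β) prior on σ², the Normal likelihood is conjugate: posterior is Inv-Gamma(α + n/2, β + Σ(xᵢ−μ)²/2).
Σ(xᵢ−μ)² = (-0.53)² + (0.25)² + (-0.11)² + (-0.21)² + (-0.03)² + (-0.83)² + (0.42)² = 1.2658.
Posterior: Inv-Gamma(5.8 + 7/2, 17.2 + 1.2658/2) = Inv-Gamma(9.30, 17.83290).
Mode = β/(α+1) = 17.83290/10.30 = 1.7313.

1.7313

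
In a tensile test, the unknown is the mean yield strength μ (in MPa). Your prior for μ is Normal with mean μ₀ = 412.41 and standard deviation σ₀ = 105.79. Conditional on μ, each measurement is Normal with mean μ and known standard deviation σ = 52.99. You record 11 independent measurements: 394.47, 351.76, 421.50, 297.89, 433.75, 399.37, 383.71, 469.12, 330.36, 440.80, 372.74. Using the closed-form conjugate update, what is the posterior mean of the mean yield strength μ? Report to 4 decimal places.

For Normal data with known variance σ², a Normal(μ₀, σ₀²) prior on μ is conjugate. Posterior precision = 1/σ₀² + n/σ²; posterior mean is the precision-weighted average of μ₀ and x̄.
Σxᵢ = 394.47 + 351.76 + 421.50 + 297.89 + 433.75 + 399.37 + 383.71 + 469.12 + 330.36 + 440.80 + 372.74 = 4295.47, so n·x̄ = 4295.47.
σ₀² = 105.79² = 11191.5241, σ² = 52.99² = 2807.9401; σ² + n·σ₀² = 2807.9401 + 11·11191.5241 = 125914.7052.
Posterior mean = (μ₀/σ₀² + n·x̄/σ²)/(1/σ₀² + n/σ²) = (σ²·μ₀ + σ₀²·n·x̄)/(σ² + n·σ₀²) = (2807.9401·412.41 + 11191.5241·4295.47)/125914.7052 = 49230878.602468/125914.7052 = 390.9859.

390.9859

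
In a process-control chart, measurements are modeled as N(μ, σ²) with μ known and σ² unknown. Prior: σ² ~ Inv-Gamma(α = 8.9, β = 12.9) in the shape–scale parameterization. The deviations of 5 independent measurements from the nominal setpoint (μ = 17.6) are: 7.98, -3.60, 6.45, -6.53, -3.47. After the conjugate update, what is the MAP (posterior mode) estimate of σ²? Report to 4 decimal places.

With known mean μ and an Inverse-Gamma(α, β) prior on σ², the Normal likelihood is conjugate: posterior is Inv-Gamma(α + n/2, β + Σ(xᵢ−μ)²/2).
Σ(xᵢ−μ)² = (7.98)² + (-3.60)² + (6.45)² + (-6.53)² + (-3.47)² = 172.9247.
Posterior: Inv-Gamma(8.9 + 5/2, 12.9 + 172.9247/2) = Inv-Gamma(11.40, 99.36235).
Mode = β/(α+1) = 99.36235/12.40 = 8.0131.

8.0131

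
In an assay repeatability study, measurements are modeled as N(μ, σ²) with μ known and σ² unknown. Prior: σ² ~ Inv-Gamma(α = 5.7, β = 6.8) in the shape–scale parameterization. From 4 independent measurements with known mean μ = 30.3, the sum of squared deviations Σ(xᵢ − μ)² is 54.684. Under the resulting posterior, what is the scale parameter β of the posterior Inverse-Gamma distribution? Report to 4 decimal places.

With known mean μ and an Inverse-Gamma(α, β) prior on σ², the Normal likelihood is conjugate: posterior is Inv-Gamma(α + n/2, β + Σ(xᵢ−μ)²/2).
Posterior: Inv-Gamma(5.7 + 4/2, 6.8 + 54.684/2) = Inv-Gamma(7.70, 34.1420).
Posterior β = 34.1420.

34.1420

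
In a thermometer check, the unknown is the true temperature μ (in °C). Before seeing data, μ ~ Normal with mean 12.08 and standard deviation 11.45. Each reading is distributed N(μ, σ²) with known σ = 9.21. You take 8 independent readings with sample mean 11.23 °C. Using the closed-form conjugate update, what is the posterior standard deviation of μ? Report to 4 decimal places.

3.1320

For Normal data with known variance σ², a Normal(μ₀, σ₀²) prior on μ is conjugate. Posterior precision = 1/σ₀² + n/σ²; posterior mean is the precision-weighted average of μ₀ and x̄.
σ₀² = 11.45² = 131.1025, σ² = 9.21² = 84.8241; σ² + n·σ₀² = 84.8241 + 8·131.1025 = 1133.6441.
Posterior precision = 1/σ₀² + n/σ² = 1/131.1025 + 8/84.8241 = (σ² + n·σ₀²)/(σ₀²σ²) = 1133.6441/(131.1025·84.8241); posterior variance σₙ² = σ₀²σ²/(σ² + n·σ₀²) = 131.1025·84.8241/1133.6441 = 9.809650.
Posterior SD = √σₙ² = √(131.1025·84.8241/1133.6441) = 3.1320.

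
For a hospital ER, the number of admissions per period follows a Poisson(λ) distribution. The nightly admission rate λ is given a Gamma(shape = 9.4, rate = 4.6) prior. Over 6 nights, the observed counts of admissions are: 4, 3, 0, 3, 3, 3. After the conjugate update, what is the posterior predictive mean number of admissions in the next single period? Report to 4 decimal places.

With a Gamma(shape α, rate β) prior, the Poisson likelihood is conjugate: the posterior is Gamma(α + ΣXᵢ, β + n).
Sum of counts S = 16 over n = 6 nights.
Posterior: Gamma(α+S, β+n) = Gamma(9.4+16, 4.6+6) = Gamma(25.4, 10.6).
The predictive distribution for one future period is NegBinom with mean α/β = 2.3962.

2.3962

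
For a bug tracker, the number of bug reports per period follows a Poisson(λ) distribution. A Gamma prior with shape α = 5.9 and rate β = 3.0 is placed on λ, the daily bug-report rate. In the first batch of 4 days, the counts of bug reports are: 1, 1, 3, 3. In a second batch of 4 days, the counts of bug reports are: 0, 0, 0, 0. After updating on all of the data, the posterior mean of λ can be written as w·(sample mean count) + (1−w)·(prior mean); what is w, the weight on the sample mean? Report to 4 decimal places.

With a Gamma(shape α, rate β) prior, the Poisson likelihood is conjugate: the posterior is Gamma(α + ΣXᵢ, β + n).
Total number of days: n = 4 + 4 = 8.
Posterior mean = (α₀+S)/(β₀+n) = [n/(β₀+n)]·(S/n) + [β₀/(β₀+n)]·(α₀/β₀), so only n and β₀ enter the weight.
Weight on data w = n/(β₀+n) = 8/(3.0+8) = 8/11.0 = 0.7273.

0.7273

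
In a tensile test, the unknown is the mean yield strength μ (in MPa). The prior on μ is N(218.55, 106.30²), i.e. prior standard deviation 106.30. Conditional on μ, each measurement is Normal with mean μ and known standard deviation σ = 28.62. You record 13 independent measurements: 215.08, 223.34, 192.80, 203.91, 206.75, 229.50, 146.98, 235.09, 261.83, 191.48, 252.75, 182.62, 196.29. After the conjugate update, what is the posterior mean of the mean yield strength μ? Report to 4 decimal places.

210.6915

For Normal data with known variance σ², a Normal(μ₀, σ₀²) prior on μ is conjugate. Posterior precision = 1/σ₀² + n/σ²; posterior mean is the precision-weighted average of μ₀ and x̄.
Σxᵢ = 215.08 + 223.34 + 192.80 + 203.91 + 206.75 + 229.50 + 146.98 + 235.09 + 261.83 + 191.48 + 252.75 + 182.62 + 196.29 = 2738.42, so n·x̄ = 2738.42.
σ₀² = 106.30² = 11299.69, σ² = 28.62² = 819.1044; σ² + n·σ₀² = 819.1044 + 13·11299.69 = 147715.0744.
Posterior mean = (μ₀/σ₀² + n·x̄/σ²)/(1/σ₀² + n/σ²) = (σ²·μ₀ + σ₀²·n·x̄)/(σ² + n·σ₀²) = (819.1044·218.55 + 11299.69·2738.42)/147715.0744 = 31122312.35642/147715.0744 = 210.6915.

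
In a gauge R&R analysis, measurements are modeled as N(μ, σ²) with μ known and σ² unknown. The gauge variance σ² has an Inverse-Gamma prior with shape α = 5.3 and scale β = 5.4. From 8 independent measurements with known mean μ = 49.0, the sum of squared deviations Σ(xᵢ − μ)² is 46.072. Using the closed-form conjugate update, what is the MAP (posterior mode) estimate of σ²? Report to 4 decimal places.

2.7608

With known mean μ and an Inverse-Gamma(α, β) prior on σ², the Normal likelihood is conjugate: posterior is Inv-Gamma(α + n/2, β + Σ(xᵢ−μ)²/2).
Posterior: Inv-Gamma(5.3 + 8/2, 5.4 + 46.072/2) = Inv-Gamma(9.30, 28.4360).
Mode = β/(α+1) = 28.4360/10.30 = 2.7608.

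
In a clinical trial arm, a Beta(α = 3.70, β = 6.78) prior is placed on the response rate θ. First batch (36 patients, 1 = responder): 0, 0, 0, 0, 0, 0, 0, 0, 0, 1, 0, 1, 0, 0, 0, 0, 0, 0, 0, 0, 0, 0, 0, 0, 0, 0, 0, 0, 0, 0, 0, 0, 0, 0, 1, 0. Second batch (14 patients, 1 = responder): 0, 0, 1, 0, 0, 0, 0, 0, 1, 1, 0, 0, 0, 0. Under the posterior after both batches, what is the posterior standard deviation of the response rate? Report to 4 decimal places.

0.0468

The Beta prior is conjugate to a Binomial/Bernoulli likelihood; the update adds successes to α and failures to β.
After batch 1: Beta(3.70+3, 6.78+33) = Beta(6.70, 39.78).
After batch 2: Beta(6.70+3, 39.78+11) = Beta(9.70, 50.78).
Var = αβ/((α+β)²(α+β+1)) = 9.70·50.78/(60.48²·61.48) = 0.00219032; SD = √0.00219032 = 0.0468.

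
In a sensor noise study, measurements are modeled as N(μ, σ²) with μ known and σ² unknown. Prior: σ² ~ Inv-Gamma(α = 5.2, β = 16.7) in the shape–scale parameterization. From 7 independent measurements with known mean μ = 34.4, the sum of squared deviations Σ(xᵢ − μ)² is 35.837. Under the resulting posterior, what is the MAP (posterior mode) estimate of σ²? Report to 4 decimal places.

With known mean μ and an Inverse-Gamma(α, β) prior on σ², the Normal likelihood is conjugate: posterior is Inv-Gamma(α + n/2, β + Σ(xᵢ−μ)²/2).
Posterior: Inv-Gamma(5.2 + 7/2, 16.7 + 35.837/2) = Inv-Gamma(8.70, 34.6185).
Mode = β/(α+1) = 34.6185/9.70 = 3.5689.

3.5689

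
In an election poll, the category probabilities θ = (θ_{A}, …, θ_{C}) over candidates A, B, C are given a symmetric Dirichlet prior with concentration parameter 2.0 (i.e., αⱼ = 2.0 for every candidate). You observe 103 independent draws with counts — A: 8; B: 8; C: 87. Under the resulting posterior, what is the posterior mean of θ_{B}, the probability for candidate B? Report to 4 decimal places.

0.0917

The Dirichlet prior is conjugate to the Multinomial likelihood: each posterior αⱼ = prior αⱼ + observed count nⱼ.
Posterior concentration: (10.0, 10.0, 89.0), total = 109.0.
E[θ_{B}|data] = α_{B}/Σα = 10.0/109.0 = 0.0917.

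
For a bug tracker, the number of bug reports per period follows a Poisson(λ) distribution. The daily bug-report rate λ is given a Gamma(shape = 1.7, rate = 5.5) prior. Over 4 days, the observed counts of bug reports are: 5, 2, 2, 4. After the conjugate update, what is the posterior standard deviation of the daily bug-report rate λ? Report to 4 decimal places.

0.4036

With a Gamma(shape α, rate β) prior, the Poisson likelihood is conjugate: the posterior is Gamma(α + ΣXᵢ, β + n).
Sum of counts S = 13 over n = 4 days.
Posterior: Gamma(α+S, β+n) = Gamma(1.7+13, 5.5+4) = Gamma(14.7, 9.5).
SD = √α/β = √14.7/9.5 = 0.4036.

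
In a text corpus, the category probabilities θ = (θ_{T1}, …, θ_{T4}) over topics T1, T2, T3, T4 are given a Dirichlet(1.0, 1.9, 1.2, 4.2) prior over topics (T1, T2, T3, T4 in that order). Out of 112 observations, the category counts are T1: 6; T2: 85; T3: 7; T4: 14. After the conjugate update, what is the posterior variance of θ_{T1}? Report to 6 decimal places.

The Dirichlet prior is conjugate to the Multinomial likelihood: each posterior αⱼ = prior αⱼ + observed count nⱼ.
Posterior concentration: (7.0, 86.9, 8.2, 18.2), total = 120.3.
Var[θ_j] = α_j(Σα−α_j)/((Σα)²(Σα+1)) = 7.0·113.3/(120.3²·121.3) = 0.000452.

0.000452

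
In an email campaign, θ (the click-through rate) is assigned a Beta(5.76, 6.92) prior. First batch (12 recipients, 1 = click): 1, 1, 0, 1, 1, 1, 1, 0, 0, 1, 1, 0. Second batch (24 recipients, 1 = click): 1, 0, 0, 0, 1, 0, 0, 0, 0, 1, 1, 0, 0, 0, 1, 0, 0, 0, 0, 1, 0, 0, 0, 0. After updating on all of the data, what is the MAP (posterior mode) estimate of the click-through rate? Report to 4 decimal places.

The Beta prior is conjugate to a Binomial/Bernoulli likelihood; the update adds successes to α and failures to β.
After batch 1: Beta(5.76+8, 6.92+4) = Beta(13.76, 10.92).
After batch 2: Beta(13.76+6, 10.92+18) = Beta(19.76, 28.92).
Mode of Beta(a,b) for a,b>1 is (a−1)/(a+b−2) = 18.76/46.68 = 0.4019.

0.4019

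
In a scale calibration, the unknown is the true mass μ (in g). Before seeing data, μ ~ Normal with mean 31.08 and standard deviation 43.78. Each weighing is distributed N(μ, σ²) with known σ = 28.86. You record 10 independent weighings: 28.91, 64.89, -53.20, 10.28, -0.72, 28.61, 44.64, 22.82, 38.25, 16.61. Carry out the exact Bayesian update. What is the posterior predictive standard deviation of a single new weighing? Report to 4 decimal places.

30.2113

For Normal data with known variance σ², a Normal(μ₀, σ₀²) prior on μ is conjugate. Posterior precision = 1/σ₀² + n/σ²; posterior mean is the precision-weighted average of μ₀ and x̄.
σ₀² = 43.78² = 1916.6884, σ² = 28.86² = 832.8996; σ² + n·σ₀² = 832.8996 + 10·1916.6884 = 19999.7836.
Posterior precision = 1/σ₀² + n/σ² = 1/1916.6884 + 10/832.8996 = (σ² + n·σ₀²)/(σ₀²σ²) = 19999.7836/(1916.6884·832.8996); posterior variance σₙ² = σ₀²σ²/(σ² + n·σ₀²) = 1916.6884·832.8996/19999.7836 = 79.821314.
Predictive variance for one new observation = σₙ² + σ² = 1916.6884·832.8996/19999.7836 + 832.8996 = σ²·(σ₀² + 19999.7836)/19999.7836 = 832.8996·21916.472/19999.7836 = 912.720914; SD = √(832.8996·21916.472/19999.7836) = 30.2113.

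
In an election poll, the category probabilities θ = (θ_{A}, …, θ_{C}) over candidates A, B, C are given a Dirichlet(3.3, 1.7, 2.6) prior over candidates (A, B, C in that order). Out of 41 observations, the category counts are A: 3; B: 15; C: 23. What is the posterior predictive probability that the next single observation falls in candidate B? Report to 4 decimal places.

0.3436

The Dirichlet prior is conjugate to the Multinomial likelihood: each posterior αⱼ = prior αⱼ + observed count nⱼ.
Posterior concentration: (6.3, 16.7, 25.6), total = 48.6.
P(next = B | data) = α_{B}/Σα = 0.3436.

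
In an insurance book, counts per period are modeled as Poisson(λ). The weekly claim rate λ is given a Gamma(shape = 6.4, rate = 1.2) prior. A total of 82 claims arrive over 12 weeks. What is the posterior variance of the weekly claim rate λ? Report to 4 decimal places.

0.5073

With a Gamma(shape α, rate β) prior, the Poisson likelihood is conjugate: the posterior is Gamma(α + ΣXᵢ, β + n).
Posterior: Gamma(α+S, β+n) = Gamma(6.4+82, 1.2+12) = Gamma(88.4, 13.2).
Var = α/β² = 88.4/13.2² = 0.5073.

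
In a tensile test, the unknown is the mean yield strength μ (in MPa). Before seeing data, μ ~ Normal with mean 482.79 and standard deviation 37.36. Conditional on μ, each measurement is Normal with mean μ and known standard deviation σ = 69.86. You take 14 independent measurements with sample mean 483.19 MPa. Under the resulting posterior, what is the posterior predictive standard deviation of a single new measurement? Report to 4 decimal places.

71.8287

For Normal data with known variance σ², a Normal(μ₀, σ₀²) prior on μ is conjugate. Posterior precision = 1/σ₀² + n/σ²; posterior mean is the precision-weighted average of μ₀ and x̄.
σ₀² = 37.36² = 1395.7696, σ² = 69.86² = 4880.4196; σ² + n·σ₀² = 4880.4196 + 14·1395.7696 = 24421.194.
Posterior precision = 1/σ₀² + n/σ² = 1/1395.7696 + 14/4880.4196 = (σ² + n·σ₀²)/(σ₀²σ²) = 24421.194/(1395.7696·4880.4196); posterior variance σₙ² = σ₀²σ²/(σ² + n·σ₀²) = 1395.7696·4880.4196/24421.194 = 278.935637.
Predictive variance for one new observation = σₙ² + σ² = 1395.7696·4880.4196/24421.194 + 4880.4196 = σ²·(σ₀² + 24421.194)/24421.194 = 4880.4196·25816.9636/24421.194 = 5159.355237; SD = √(4880.4196·25816.9636/24421.194) = 71.8287.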